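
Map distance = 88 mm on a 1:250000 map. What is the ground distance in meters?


ground = 88 mm * 250000 / 1000 = 22000.0 m

22000.0 m


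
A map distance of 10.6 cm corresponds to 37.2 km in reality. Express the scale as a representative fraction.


ground = 37.2 km = 3720000 cm; RF denominator = ground / map = 3720000 / 10.6 ≈ 350943; RF = 1:350943

1:350943


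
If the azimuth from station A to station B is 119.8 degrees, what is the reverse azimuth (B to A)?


back azimuth = (119.8 + 180) mod 360 = 299.8 degrees

299.8 degrees


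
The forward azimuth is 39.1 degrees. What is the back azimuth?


back azimuth = (39.1 + 180) mod 360 = 219.1 degrees

219.1 degrees


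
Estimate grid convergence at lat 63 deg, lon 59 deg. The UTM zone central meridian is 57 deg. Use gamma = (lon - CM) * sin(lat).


gamma = (59 - 57) * sin(63) = 2 * 0.891007 = 1.782 degrees

1.782 degrees


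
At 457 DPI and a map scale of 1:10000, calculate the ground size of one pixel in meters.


pixel_cm = 2.54 / 457 ≈ 0.005558 cm
ground = pixel_cm * 10000 / 100 = 2.54 * 10000 / (457 * 100) = 25400 / 45700 ≈ 0.56 m

0.56 m


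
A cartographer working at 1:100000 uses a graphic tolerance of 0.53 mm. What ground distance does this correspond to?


ground = 0.53 mm * 100000 / 1000 = 53.0 m

53.0 m


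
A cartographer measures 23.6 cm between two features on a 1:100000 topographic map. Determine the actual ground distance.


ground = 23.6 cm * 100000 / 100 = 23600.0 m = 23.6 km

23.6 km


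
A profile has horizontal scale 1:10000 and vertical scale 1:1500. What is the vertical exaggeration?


VE = horizontal_scale / vertical_scale = 10000 / 1500 ≈ 6.7

6.7x


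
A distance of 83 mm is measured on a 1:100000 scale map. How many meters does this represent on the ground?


ground = 83 mm * 100000 / 1000 = 8300.0 m

8300.0 m


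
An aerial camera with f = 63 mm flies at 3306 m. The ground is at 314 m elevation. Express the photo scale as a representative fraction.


scale = f / (H - h) = 63 mm / 2992 m = 63 / 2992000 = 1:47492

1:47492


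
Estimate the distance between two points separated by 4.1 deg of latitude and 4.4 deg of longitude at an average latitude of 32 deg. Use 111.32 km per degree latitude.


dlat_km = 4.1 * 111.32 = 456.412
dlon_km = 4.4 * 111.32 * cos(32) ≈ 415.381
dist = sqrt(456.412^2 + 415.381^2) ≈ 617.1 km

617.1 km


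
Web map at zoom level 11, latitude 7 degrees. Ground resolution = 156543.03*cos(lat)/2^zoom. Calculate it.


res = 156543.03 * cos(7) / 2^11 = 156543.03 * 0.99254615 / 2048 = 75.87 m/pixel

75.87 m/pixel


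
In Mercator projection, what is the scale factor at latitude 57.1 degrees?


SF = 1 / cos(57.1) = 1 / 0.543174 = 1.841

1.841


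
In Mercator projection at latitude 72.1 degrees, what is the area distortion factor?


area_distortion = 1/cos^2(72.1) = 10.586

10.586


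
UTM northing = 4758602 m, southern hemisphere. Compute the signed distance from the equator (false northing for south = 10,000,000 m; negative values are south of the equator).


For southern: actual = 4758602 - 10000000 = -5241398 m

-5241398 m


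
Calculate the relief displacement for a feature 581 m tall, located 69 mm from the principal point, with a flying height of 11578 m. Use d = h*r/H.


d = h * r / H = 581 * 69 / 11578 = 3.46 mm

3.46 mm


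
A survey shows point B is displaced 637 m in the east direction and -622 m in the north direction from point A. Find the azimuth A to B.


az = atan2(637, -622) = 134.3 deg
adjusted to 0-360: 134.3 degrees

134.3 degrees


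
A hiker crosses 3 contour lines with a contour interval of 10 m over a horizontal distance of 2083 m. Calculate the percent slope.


elevation change = 3 * 10 = 30 m
slope = 30 / 2083 * 100 = 1.4%

1.4%


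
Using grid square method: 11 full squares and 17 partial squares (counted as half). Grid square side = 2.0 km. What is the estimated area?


effective squares = 11 + 17 * 0.5 = 19.5
area = 19.5 * 4.0 = 78.0 km^2

78.0 km^2


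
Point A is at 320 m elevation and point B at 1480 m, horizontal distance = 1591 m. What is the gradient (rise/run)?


gradient = (1480 - 320) / 1591 = 1160 / 1591 = 0.7291

0.7291


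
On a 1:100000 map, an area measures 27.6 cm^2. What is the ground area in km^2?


ground_area = 27.6 * (100000/100)^2 = 27600000.0 m^2 = 27.6 km^2

27.6 km^2


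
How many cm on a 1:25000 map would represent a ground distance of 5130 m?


map_cm = 5130 * 100 / 25000 = 20.52 cm

20.52 cm


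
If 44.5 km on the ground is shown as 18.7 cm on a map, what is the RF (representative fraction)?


ground = 44.5 km = 4450000 cm; RF denominator = ground / map = 4450000 / 18.7 ≈ 237968; RF = 1:237968

1:237968


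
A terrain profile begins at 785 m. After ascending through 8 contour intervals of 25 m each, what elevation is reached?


elevation = 785 + 8 * 25 = 985 m

985 m


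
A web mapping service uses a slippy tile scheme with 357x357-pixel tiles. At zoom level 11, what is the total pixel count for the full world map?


tiles per axis = 2^11 = 2048
total tiles = 2048^2 = 4194304
pixels per axis = 2048 * 357 = 731136
total pixels = 731136^2 = 534559850496

534559850496 pixels


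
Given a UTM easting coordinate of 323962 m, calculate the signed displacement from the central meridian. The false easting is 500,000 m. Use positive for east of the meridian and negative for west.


displacement = 323962 - 500000 = -176038 m

-176038 m


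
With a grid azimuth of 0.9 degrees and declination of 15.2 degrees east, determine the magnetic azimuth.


magnetic azimuth = grid azimuth - declination (east +ve)
mag_az = 0.9 - 15.2 = 345.7 degrees

345.7 degrees


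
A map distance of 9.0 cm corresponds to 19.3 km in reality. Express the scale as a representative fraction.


ground = 19.3 km = 1930000 cm; RF denominator = ground / map = 1930000 / 9.0 ≈ 214444; RF = 1:214444

1:214444


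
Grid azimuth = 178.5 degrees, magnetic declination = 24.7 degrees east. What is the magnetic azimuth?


magnetic azimuth = grid azimuth - declination (east +ve)
mag_az = 178.5 - 24.7 = 153.8 degrees

153.8 degrees


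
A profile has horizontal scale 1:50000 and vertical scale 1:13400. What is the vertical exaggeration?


VE = horizontal_scale / vertical_scale = 50000 / 13400 ≈ 3.7

3.7x


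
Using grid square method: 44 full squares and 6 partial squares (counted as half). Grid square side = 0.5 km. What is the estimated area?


effective squares = 44 + 6 * 0.5 = 47.0
area = 47.0 * 0.25 = 11.75 km^2

11.75 km^2


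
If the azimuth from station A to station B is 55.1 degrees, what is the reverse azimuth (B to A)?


back azimuth = (55.1 + 180) mod 360 = 235.1 degrees

235.1 degrees


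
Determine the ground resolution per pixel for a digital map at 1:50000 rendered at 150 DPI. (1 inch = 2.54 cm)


pixel_cm = 2.54 / 150 ≈ 0.016933 cm
ground = pixel_cm * 50000 / 100 = 2.54 * 50000 / (150 * 100) = 127000 / 15000 ≈ 8.47 m

8.47 m


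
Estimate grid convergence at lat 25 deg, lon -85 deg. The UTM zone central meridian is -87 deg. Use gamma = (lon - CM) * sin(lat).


gamma = (-85 - -87) * sin(25) = 2 * 0.422618 = 0.845 degrees

0.845 degrees


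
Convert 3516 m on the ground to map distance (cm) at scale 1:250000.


map_cm = 3516 * 100 / 250000 = 1.4064 cm ≈ 1.41 cm

1.41 cm


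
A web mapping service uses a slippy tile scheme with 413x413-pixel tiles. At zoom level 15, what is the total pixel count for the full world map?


tiles per axis = 2^15 = 32768
total tiles = 32768^2 = 1073741824
pixels per axis = 32768 * 413 = 13533184
total pixels = 13533184^2 = 183147069177856

183147069177856 pixels


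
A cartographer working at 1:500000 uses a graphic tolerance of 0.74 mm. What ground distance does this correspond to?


ground = 0.74 mm * 500000 / 1000 = 370.0 m

370.0 m


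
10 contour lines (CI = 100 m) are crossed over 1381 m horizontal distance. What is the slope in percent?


elevation change = 10 * 100 = 1000 m
slope = 1000 / 1381 * 100 = 72.4%

72.4%


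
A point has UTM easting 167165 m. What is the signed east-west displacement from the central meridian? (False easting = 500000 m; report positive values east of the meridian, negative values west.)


displacement = 167165 - 500000 = -332835 m

-332835 m


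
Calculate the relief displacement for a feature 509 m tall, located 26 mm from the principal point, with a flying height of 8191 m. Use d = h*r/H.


d = h * r / H = 509 * 26 / 8191 = 1.62 mm

1.62 mm


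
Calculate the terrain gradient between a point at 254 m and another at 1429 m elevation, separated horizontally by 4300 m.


gradient = (1429 - 254) / 4300 = 1175 / 4300 = 0.2733

0.2733


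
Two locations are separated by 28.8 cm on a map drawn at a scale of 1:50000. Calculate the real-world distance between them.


ground = 28.8 cm * 50000 / 100 = 14400.0 m = 14.4 km

14.4 km


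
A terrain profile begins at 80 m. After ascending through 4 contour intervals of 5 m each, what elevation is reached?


elevation = 80 + 4 * 5 = 100 m

100 m


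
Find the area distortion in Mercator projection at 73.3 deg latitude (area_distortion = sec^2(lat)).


area_distortion = 1/cos^2(73.3) = 12.11

12.11


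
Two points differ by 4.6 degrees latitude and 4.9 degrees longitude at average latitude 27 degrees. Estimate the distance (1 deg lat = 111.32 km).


dlat_km = 4.6 * 111.32 = 512.072
dlon_km = 4.9 * 111.32 * cos(27) ≈ 486.016
dist = sqrt(512.072^2 + 486.016^2) ≈ 706.0 km

706.0 km


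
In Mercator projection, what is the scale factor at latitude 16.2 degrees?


SF = 1 / cos(16.2) = 1 / 0.960294 = 1.041

1.041


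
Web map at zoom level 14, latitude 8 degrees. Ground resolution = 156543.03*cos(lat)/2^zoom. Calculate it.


res = 156543.03 * cos(8) / 2^14 = 156543.03 * 0.99026807 / 16384 = 9.46 m/pixel

9.46 m/pixel


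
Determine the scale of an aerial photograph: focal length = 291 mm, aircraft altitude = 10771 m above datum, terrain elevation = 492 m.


scale = f / (H - h) = 291 mm / 10279 m = 291 / 10279000 = 1:35323

1:35323


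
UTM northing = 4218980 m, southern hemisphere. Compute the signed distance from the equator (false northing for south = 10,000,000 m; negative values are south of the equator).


For southern: actual = 4218980 - 10000000 = -5781020 m

-5781020 m


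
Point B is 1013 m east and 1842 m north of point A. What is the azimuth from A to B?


az = atan2(1013, 1842) = 28.8 deg
adjusted to 0-360: 28.8 degrees

28.8 degrees


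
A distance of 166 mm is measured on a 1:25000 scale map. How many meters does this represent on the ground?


ground = 166 mm * 25000 / 1000 = 4150.0 m

4150.0 m


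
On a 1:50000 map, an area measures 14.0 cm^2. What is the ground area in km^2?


ground_area = 14.0 * (50000/100)^2 = 3500000.0 m^2 = 3.5 km^2

3.5 km^2


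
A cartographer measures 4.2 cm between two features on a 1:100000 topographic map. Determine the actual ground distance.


ground = 4.2 cm * 100000 / 100 = 4200.0 m = 4.2 km

4.2 km


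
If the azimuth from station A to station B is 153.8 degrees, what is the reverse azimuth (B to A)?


back azimuth = (153.8 + 180) mod 360 = 333.8 degrees

333.8 degrees


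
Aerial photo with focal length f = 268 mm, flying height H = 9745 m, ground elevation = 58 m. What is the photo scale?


scale = f / (H - h) = 268 mm / 9687 m = 268 / 9687000 = 1:36146

1:36146


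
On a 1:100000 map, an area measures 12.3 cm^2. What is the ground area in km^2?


ground_area = 12.3 * (100000/100)^2 = 12300000.0 m^2 = 12.3 km^2

12.3 km^2


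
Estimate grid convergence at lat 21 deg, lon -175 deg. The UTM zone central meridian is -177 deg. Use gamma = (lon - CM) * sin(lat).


gamma = (-175 - -177) * sin(21) = 2 * 0.358368 = 0.717 degrees

0.717 degrees


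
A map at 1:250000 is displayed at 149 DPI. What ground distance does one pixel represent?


pixel_cm = 2.54 / 149 ≈ 0.017047 cm
ground = pixel_cm * 250000 / 100 = 2.54 * 250000 / (149 * 100) = 635000 / 14900 ≈ 42.62 m

42.62 m


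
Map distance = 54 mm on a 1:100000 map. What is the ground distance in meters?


ground = 54 mm * 100000 / 1000 = 5400.0 m

5400.0 m


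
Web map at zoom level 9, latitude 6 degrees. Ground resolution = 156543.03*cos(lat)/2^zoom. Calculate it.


res = 156543.03 * cos(6) / 2^9 = 156543.03 * 0.9945219 / 512 = 304.07 m/pixel

304.07 m/pixel


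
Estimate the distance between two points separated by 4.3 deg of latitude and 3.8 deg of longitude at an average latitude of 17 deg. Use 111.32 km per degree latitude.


dlat_km = 4.3 * 111.32 = 478.676
dlon_km = 3.8 * 111.32 * cos(17) ≈ 404.532
dist = sqrt(478.676^2 + 404.532^2) ≈ 626.7 km

626.7 km


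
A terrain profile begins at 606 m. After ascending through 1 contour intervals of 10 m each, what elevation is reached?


elevation = 606 + 1 * 10 = 616 m

616 m


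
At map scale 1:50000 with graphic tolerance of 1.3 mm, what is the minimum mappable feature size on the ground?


ground = 1.3 mm * 50000 / 1000 = 65.0 m

65.0 m


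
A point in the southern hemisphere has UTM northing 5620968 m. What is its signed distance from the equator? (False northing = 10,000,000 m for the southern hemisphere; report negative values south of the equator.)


For southern: actual = 5620968 - 10000000 = -4379032 m

-4379032 m


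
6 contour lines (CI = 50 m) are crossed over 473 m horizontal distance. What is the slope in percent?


elevation change = 6 * 50 = 300 m
slope = 300 / 473 * 100 = 63.4%

63.4%


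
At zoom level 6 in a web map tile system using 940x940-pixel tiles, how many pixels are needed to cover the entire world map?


tiles per axis = 2^6 = 64
total tiles = 64^2 = 4096
pixels per axis = 64 * 940 = 60160
total pixels = 60160^2 = 3619225600

3619225600 pixels


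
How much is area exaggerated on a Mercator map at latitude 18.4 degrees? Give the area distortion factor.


area_distortion = 1/cos^2(18.4) = 1.111

1.111


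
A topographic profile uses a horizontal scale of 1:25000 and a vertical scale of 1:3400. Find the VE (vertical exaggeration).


VE = horizontal_scale / vertical_scale = 25000 / 3400 ≈ 7.4

7.4x


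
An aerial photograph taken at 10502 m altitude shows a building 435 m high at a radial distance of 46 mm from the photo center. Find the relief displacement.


d = h * r / H = 435 * 46 / 10502 = 1.91 mm

1.91 mm


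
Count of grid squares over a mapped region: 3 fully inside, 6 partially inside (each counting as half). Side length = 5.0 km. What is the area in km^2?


effective squares = 3 + 6 * 0.5 = 6.0
area = 6.0 * 25.0 = 150.0 km^2

150.0 km^2


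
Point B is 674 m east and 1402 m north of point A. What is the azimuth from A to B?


az = atan2(674, 1402) = 25.7 deg
adjusted to 0-360: 25.7 degrees

25.7 degrees


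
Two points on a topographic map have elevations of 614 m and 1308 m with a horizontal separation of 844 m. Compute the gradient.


gradient = (1308 - 614) / 844 = 694 / 844 = 0.8223

0.8223


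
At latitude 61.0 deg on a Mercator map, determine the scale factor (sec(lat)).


SF = 1 / cos(61.0) = 1 / 0.48481 = 2.063

2.063


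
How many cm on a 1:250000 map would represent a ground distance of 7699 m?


map_cm = 7699 * 100 / 250000 = 3.0796 cm ≈ 3.08 cm

3.08 cm


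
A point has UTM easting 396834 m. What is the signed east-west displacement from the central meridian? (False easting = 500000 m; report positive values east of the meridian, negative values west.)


displacement = 396834 - 500000 = -103166 m

-103166 m


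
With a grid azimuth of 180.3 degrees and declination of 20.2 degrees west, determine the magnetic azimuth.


magnetic azimuth = grid azimuth - declination (east +ve)
mag_az = 180.3 - -20.2 = 200.5 degrees

200.5 degrees


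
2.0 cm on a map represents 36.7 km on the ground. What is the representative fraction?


ground = 36.7 km = 3670000 cm; RF denominator = ground / map = 3670000 / 2.0 = 1835000; RF = 1:1835000

1:1835000


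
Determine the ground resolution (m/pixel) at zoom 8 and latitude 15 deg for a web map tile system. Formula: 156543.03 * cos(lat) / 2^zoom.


res = 156543.03 * cos(15) / 2^8 = 156543.03 * 0.96592583 / 256 = 590.66 m/pixel

590.66 m/pixel


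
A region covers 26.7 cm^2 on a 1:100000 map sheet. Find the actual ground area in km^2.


ground_area = 26.7 * (100000/100)^2 = 26700000.0 m^2 = 26.7 km^2

26.7 km^2


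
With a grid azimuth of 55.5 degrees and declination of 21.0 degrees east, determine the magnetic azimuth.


magnetic azimuth = grid azimuth - declination (east +ve)
mag_az = 55.5 - 21.0 = 34.5 degrees

34.5 degrees


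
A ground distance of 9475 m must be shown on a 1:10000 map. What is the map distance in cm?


map_cm = 9475 * 100 / 10000 = 94.75 cm

94.75 cm


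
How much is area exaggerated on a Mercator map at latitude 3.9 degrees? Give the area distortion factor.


area_distortion = 1/cos^2(3.9) = 1.005

1.005


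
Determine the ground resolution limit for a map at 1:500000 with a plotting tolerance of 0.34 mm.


ground = 0.34 mm * 500000 / 1000 = 170.0 m

170.0 m


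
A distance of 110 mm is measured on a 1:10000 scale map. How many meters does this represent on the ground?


ground = 110 mm * 10000 / 1000 = 1100.0 m

1100.0 m


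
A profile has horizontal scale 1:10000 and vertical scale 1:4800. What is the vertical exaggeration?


VE = horizontal_scale / vertical_scale = 10000 / 4800 ≈ 2.1

2.1x


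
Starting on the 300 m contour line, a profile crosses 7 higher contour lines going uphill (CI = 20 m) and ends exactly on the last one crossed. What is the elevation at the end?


elevation = 300 + 7 * 20 = 440 m

440 m


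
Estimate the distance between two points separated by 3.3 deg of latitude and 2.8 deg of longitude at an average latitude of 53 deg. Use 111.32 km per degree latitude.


dlat_km = 3.3 * 111.32 = 367.356
dlon_km = 2.8 * 111.32 * cos(53) ≈ 187.583
dist = sqrt(367.356^2 + 187.583^2) ≈ 412.5 km

412.5 km


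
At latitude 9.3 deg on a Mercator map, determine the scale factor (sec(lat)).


SF = 1 / cos(9.3) = 1 / 0.986856 = 1.013

1.013


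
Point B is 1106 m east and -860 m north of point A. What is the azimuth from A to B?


az = atan2(1106, -860) = 127.9 deg
adjusted to 0-360: 127.9 degrees

127.9 degrees


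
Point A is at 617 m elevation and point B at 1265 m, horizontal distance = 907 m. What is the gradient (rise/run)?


gradient = (1265 - 617) / 907 = 648 / 907 = 0.7144

0.7144


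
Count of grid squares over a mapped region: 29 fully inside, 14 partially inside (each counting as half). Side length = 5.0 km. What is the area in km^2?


effective squares = 29 + 14 * 0.5 = 36.0
area = 36.0 * 25.0 = 900.0 km^2

900.0 km^2


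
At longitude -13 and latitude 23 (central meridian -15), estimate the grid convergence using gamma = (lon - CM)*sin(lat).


gamma = (-13 - -15) * sin(23) = 2 * 0.390731 = 0.781 degrees

0.781 degrees


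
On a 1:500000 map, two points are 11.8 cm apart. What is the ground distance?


ground = 11.8 cm * 500000 / 100 = 59000.0 m = 59.0 km

59.0 km


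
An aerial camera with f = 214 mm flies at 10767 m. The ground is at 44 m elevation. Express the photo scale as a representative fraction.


scale = f / (H - h) = 214 mm / 10723 m = 214 / 10723000 = 1:50107

1:50107


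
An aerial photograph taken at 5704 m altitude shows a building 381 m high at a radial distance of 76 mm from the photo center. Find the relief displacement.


d = h * r / H = 381 * 76 / 5704 = 5.08 mm

5.08 mm


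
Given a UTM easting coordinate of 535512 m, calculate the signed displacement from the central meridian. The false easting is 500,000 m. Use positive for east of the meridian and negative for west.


displacement = 535512 - 500000 = 35512 m

35512 m


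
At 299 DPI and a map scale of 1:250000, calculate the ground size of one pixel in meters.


pixel_cm = 2.54 / 299 ≈ 0.008495 cm
ground = pixel_cm * 250000 / 100 = 2.54 * 250000 / (299 * 100) = 635000 / 29900 ≈ 21.24 m

21.24 m


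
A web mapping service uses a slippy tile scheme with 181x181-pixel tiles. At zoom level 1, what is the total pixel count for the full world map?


tiles per axis = 2^1 = 2
total tiles = 2^2 = 4
pixels per axis = 2 * 181 = 362
total pixels = 362^2 = 131044

131044 pixels


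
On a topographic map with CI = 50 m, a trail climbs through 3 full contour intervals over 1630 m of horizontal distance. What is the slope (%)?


elevation change = 3 * 50 = 150 m
slope = 150 / 1630 * 100 = 9.2%

9.2%


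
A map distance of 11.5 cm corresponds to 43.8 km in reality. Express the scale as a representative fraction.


ground = 43.8 km = 4380000 cm; RF denominator = ground / map = 4380000 / 11.5 ≈ 380870; RF = 1:380870

1:380870


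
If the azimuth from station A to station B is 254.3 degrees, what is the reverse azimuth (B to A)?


back azimuth = (254.3 + 180) mod 360 = 74.3 degrees

74.3 degrees


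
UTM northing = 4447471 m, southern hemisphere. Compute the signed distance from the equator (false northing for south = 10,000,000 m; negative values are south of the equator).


For southern: actual = 4447471 - 10000000 = -5552529 m

-5552529 m


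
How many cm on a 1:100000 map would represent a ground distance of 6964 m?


map_cm = 6964 * 100 / 100000 = 6.964 cm ≈ 6.96 cm

6.96 cm


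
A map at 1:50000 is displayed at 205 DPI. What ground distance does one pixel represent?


pixel_cm = 2.54 / 205 ≈ 0.01239 cm
ground = pixel_cm * 50000 / 100 = 2.54 * 50000 / (205 * 100) = 127000 / 20500 ≈ 6.2 m

6.2 m


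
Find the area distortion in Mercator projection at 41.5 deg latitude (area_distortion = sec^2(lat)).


area_distortion = 1/cos^2(41.5) = 1.783

1.783


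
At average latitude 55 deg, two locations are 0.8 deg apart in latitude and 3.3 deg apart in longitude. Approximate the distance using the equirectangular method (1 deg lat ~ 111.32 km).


dlat_km = 0.8 * 111.32 = 89.056
dlon_km = 3.3 * 111.32 * cos(55) ≈ 210.707
dist = sqrt(89.056^2 + 210.707^2) ≈ 228.8 km

228.8 km


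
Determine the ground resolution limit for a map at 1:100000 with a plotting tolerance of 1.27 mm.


ground = 1.27 mm * 100000 / 1000 = 127.0 m

127.0 m


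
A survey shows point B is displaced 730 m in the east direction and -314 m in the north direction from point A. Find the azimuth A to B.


az = atan2(730, -314) = 113.3 deg
adjusted to 0-360: 113.3 degrees

113.3 degrees


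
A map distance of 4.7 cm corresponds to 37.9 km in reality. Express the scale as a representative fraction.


ground = 37.9 km = 3790000 cm; RF denominator = ground / map = 3790000 / 4.7 ≈ 806383; RF = 1:806383

1:806383


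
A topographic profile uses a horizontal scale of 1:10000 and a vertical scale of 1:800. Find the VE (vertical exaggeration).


VE = horizontal_scale / vertical_scale = 10000 / 800 = 12.5

12.5x


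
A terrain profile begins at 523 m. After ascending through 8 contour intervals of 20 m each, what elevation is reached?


elevation = 523 + 8 * 20 = 683 m

683 m


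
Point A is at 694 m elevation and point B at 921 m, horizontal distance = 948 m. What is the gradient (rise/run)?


gradient = (921 - 694) / 948 = 227 / 948 = 0.2395

0.2395


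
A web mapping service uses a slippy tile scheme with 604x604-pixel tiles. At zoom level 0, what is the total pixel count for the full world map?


tiles per axis = 2^0 = 1
total tiles = 1^2 = 1
pixels per axis = 1 * 604 = 604
total pixels = 604^2 = 364816

364816 pixels


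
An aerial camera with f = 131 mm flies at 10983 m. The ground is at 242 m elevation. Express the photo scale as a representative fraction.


scale = f / (H - h) = 131 mm / 10741 m = 131 / 10741000 = 1:81992

1:81992


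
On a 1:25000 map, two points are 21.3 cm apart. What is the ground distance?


ground = 21.3 cm * 25000 / 100 = 5325.0 m = 5.325 km

5.325 km


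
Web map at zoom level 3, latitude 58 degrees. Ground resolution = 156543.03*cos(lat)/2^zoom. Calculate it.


res = 156543.03 * cos(58) / 2^3 = 156543.03 * 0.52991926 / 8 = 10369.4 m/pixel

10369.4 m/pixel


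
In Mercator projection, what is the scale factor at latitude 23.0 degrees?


SF = 1 / cos(23.0) = 1 / 0.920505 = 1.086

1.086


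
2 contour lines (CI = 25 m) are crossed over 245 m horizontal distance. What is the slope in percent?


elevation change = 2 * 25 = 50 m
slope = 50 / 245 * 100 = 20.4%

20.4%


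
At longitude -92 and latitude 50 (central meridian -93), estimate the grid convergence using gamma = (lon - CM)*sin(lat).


gamma = (-92 - -93) * sin(50) = 1 * 0.766044 = 0.766 degrees

0.766 degrees


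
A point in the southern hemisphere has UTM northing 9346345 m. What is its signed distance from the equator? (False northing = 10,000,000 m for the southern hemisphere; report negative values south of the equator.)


For southern: actual = 9346345 - 10000000 = -653655 m

-653655 m


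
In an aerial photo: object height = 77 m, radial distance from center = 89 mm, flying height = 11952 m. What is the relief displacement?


d = h * r / H = 77 * 89 / 11952 = 0.57 mm

0.57 mm


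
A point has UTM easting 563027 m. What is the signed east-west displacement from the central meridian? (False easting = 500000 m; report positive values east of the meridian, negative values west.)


displacement = 563027 - 500000 = 63027 m

63027 m


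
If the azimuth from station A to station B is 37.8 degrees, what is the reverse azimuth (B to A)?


back azimuth = (37.8 + 180) mod 360 = 217.8 degrees

217.8 degrees


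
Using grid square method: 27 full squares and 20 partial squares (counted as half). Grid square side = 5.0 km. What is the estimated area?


effective squares = 27 + 20 * 0.5 = 37.0
area = 37.0 * 25.0 = 925.0 km^2

925.0 km^2


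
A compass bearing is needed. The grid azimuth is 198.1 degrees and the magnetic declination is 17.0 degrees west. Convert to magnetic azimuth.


magnetic azimuth = grid azimuth - declination (east +ve)
mag_az = 198.1 - -17.0 = 215.1 degrees

215.1 degrees


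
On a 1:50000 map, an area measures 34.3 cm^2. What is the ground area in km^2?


ground_area = 34.3 * (50000/100)^2 = 8575000.0 m^2 = 8.575 km^2

8.575 km^2


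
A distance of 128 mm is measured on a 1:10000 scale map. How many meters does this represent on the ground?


ground = 128 mm * 10000 / 1000 = 1280.0 m

1280.0 m


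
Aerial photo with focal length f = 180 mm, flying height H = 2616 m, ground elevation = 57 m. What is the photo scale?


scale = f / (H - h) = 180 mm / 2559 m = 180 / 2559000 = 1:14217

1:14217


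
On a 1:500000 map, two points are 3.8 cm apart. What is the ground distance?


ground = 3.8 cm * 500000 / 100 = 19000.0 m = 19.0 km

19.0 km


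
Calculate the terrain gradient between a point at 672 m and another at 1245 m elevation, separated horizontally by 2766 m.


gradient = (1245 - 672) / 2766 = 573 / 2766 = 0.2072

0.2072


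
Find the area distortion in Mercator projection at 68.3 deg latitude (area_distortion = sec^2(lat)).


area_distortion = 1/cos^2(68.3) = 7.315

7.315


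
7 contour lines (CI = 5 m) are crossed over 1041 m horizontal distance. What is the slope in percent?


elevation change = 7 * 5 = 35 m
slope = 35 / 1041 * 100 = 3.4%

3.4%


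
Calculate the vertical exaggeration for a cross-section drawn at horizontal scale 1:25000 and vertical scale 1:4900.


VE = horizontal_scale / vertical_scale = 25000 / 4900 ≈ 5.1

5.1x


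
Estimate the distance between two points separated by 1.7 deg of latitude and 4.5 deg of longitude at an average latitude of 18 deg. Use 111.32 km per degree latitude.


dlat_km = 1.7 * 111.32 = 189.244
dlon_km = 4.5 * 111.32 * cos(18) ≈ 476.422
dist = sqrt(189.244^2 + 476.422^2) ≈ 512.6 km

512.6 km


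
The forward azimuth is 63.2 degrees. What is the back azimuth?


back azimuth = (63.2 + 180) mod 360 = 243.2 degrees

243.2 degrees


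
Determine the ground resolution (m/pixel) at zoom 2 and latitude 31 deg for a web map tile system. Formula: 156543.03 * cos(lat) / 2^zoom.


res = 156543.03 * cos(31) / 2^2 = 156543.03 * 0.8571673 / 4 = 33545.89 m/pixel

33545.89 m/pixel


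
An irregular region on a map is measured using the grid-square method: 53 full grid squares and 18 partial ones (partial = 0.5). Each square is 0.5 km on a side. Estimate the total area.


effective squares = 53 + 18 * 0.5 = 62.0
area = 62.0 * 0.25 = 15.5 km^2

15.5 km^2


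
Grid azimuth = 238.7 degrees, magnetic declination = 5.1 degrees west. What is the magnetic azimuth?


magnetic azimuth = grid azimuth - declination (east +ve)
mag_az = 238.7 - -5.1 = 243.8 degrees

243.8 degrees


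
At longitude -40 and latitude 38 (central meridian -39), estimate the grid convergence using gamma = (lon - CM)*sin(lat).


gamma = (-40 - -39) * sin(38) = -1 * 0.615661 = -0.616 degrees

-0.616 degrees


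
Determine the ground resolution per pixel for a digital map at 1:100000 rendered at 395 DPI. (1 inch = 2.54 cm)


pixel_cm = 2.54 / 395 ≈ 0.00643 cm
ground = pixel_cm * 100000 / 100 = 2.54 * 100000 / (395 * 100) = 254000 / 39500 ≈ 6.43 m

6.43 m


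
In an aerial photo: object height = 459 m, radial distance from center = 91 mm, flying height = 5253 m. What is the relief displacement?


d = h * r / H = 459 * 91 / 5253 = 7.95 mm

7.95 mm


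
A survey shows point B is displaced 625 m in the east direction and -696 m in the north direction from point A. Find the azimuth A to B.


az = atan2(625, -696) = 138.1 deg
adjusted to 0-360: 138.1 degrees

138.1 degrees


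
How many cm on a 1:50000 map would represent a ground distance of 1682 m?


map_cm = 1682 * 100 / 50000 = 3.364 cm ≈ 3.36 cm

3.36 cm


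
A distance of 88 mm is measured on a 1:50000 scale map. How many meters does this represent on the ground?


ground = 88 mm * 50000 / 1000 = 4400.0 m

4400.0 m


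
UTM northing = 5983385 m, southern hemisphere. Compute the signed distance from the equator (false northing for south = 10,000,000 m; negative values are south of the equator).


For southern: actual = 5983385 - 10000000 = -4016615 m

-4016615 m


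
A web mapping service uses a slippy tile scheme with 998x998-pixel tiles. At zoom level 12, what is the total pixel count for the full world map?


tiles per axis = 2^12 = 4096
total tiles = 4096^2 = 16777216
pixels per axis = 4096 * 998 = 4087808
total pixels = 4087808^2 = 16710174244864

16710174244864 pixels


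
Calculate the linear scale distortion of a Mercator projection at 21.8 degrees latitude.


SF = 1 / cos(21.8) = 1 / 0.928486 = 1.077

1.077


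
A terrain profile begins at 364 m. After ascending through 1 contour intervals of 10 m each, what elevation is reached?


elevation = 364 + 1 * 10 = 374 m

374 m


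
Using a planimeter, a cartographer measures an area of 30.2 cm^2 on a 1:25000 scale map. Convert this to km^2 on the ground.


ground_area = 30.2 * (25000/100)^2 = 1887500.0 m^2 = 1.8875 km^2 ≈ 1.888 km^2

1.888 km^2


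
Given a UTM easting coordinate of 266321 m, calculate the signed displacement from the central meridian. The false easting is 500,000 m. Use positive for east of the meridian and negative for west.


displacement = 266321 - 500000 = -233679 m

-233679 m


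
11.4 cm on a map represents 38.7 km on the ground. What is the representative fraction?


ground = 38.7 km = 3870000 cm; RF denominator = ground / map = 3870000 / 11.4 ≈ 339474; RF = 1:339474

1:339474


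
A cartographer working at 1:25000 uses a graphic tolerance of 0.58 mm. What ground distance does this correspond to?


ground = 0.58 mm * 25000 / 1000 = 14.5 m

14.5 m


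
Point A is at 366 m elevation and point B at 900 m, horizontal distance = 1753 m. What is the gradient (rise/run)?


gradient = (900 - 366) / 1753 = 534 / 1753 = 0.3046

0.3046


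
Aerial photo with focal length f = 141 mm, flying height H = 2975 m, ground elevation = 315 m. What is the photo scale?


scale = f / (H - h) = 141 mm / 2660 m = 141 / 2660000 = 1:18865

1:18865


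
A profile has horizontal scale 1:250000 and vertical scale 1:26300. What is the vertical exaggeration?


VE = horizontal_scale / vertical_scale = 250000 / 26300 ≈ 9.5

9.5x


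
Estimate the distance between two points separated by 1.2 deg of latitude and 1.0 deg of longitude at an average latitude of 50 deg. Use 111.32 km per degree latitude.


dlat_km = 1.2 * 111.32 = 133.584
dlon_km = 1.0 * 111.32 * cos(50) ≈ 71.555
dist = sqrt(133.584^2 + 71.555^2) ≈ 151.5 km

151.5 km


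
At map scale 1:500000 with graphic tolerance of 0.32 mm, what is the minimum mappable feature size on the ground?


ground = 0.32 mm * 500000 / 1000 = 160.0 m

160.0 m


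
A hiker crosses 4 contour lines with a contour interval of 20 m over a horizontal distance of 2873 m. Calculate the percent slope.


elevation change = 4 * 20 = 80 m
slope = 80 / 2873 * 100 = 2.8%

2.8%


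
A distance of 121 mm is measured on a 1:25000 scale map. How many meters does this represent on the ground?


ground = 121 mm * 25000 / 1000 = 3025.0 m

3025.0 m


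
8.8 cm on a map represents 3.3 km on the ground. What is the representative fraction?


ground = 3.3 km = 330000 cm; RF denominator = ground / map = 330000 / 8.8 = 37500; RF = 1:37500

1:37500


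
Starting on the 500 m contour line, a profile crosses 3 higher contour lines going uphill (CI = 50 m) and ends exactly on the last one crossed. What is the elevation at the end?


elevation = 500 + 3 * 50 = 650 m

650 m


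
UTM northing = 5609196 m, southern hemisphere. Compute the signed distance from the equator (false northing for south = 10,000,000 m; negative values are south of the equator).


For southern: actual = 5609196 - 10000000 = -4390804 m

-4390804 m


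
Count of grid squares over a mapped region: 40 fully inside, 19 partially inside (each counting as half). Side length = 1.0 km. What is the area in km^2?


effective squares = 40 + 19 * 0.5 = 49.5
area = 49.5 * 1.0 = 49.5 km^2

49.5 km^2


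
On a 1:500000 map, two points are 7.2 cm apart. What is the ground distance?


ground = 7.2 cm * 500000 / 100 = 36000.0 m = 36.0 km

36.0 km


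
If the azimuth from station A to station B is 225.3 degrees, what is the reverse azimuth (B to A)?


back azimuth = (225.3 + 180) mod 360 = 45.3 degrees

45.3 degrees


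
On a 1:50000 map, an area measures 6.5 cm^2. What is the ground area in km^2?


ground_area = 6.5 * (50000/100)^2 = 1625000.0 m^2 = 1.625 km^2

1.625 km^2


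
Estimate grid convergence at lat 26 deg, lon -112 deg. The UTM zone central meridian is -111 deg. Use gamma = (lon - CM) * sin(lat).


gamma = (-112 - -111) * sin(26) = -1 * 0.438371 = -0.438 degrees

-0.438 degrees


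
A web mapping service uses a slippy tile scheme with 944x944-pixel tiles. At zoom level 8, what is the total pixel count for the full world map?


tiles per axis = 2^8 = 256
total tiles = 256^2 = 65536
pixels per axis = 256 * 944 = 241664
total pixels = 241664^2 = 58401488896

58401488896 pixels


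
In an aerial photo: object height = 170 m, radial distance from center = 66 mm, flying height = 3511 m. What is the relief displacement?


d = h * r / H = 170 * 66 / 3511 = 3.2 mm

3.2 mm


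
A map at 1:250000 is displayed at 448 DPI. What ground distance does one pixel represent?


pixel_cm = 2.54 / 448 ≈ 0.00567 cm
ground = pixel_cm * 250000 / 100 = 2.54 * 250000 / (448 * 100) = 635000 / 44800 ≈ 14.17 m

14.17 m


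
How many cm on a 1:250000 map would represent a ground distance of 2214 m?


map_cm = 2214 * 100 / 250000 = 0.8856 cm ≈ 0.89 cm

0.89 cm


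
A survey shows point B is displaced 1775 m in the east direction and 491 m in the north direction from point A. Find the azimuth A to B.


az = atan2(1775, 491) = 74.5 deg
adjusted to 0-360: 74.5 degrees

74.5 degrees


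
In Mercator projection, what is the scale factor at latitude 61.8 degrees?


SF = 1 / cos(61.8) = 1 / 0.472551 = 2.116

2.116


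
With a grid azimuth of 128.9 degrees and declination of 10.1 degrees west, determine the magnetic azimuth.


magnetic azimuth = grid azimuth - declination (east +ve)
mag_az = 128.9 - -10.1 = 139.0 degrees

139.0 degrees


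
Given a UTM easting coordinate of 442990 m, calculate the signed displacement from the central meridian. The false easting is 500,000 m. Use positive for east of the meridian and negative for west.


displacement = 442990 - 500000 = -57010 m

-57010 m


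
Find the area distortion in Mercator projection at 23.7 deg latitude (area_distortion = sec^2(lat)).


area_distortion = 1/cos^2(23.7) = 1.193

1.193


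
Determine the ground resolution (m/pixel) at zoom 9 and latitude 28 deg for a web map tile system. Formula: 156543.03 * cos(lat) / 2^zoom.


res = 156543.03 * cos(28) / 2^9 = 156543.03 * 0.88294759 / 512 = 269.96 m/pixel

269.96 m/pixel


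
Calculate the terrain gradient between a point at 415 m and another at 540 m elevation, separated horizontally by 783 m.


gradient = (540 - 415) / 783 = 125 / 783 = 0.1596

0.1596


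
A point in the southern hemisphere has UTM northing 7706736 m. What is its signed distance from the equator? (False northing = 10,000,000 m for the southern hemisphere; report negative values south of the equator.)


For southern: actual = 7706736 - 10000000 = -2293264 m

-2293264 m


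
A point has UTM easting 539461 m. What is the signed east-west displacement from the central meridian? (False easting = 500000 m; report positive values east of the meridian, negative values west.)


displacement = 539461 - 500000 = 39461 m

39461 m


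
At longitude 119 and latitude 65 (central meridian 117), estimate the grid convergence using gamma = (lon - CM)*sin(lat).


gamma = (119 - 117) * sin(65) = 2 * 0.906308 = 1.813 degrees

1.813 degrees


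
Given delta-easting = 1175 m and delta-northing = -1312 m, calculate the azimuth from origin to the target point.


az = atan2(1175, -1312) = 138.2 deg
adjusted to 0-360: 138.2 degrees

138.2 degrees


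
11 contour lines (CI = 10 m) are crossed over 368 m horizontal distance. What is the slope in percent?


elevation change = 11 * 10 = 110 m
slope = 110 / 368 * 100 = 29.9%

29.9%


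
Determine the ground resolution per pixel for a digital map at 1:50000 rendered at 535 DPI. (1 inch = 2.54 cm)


pixel_cm = 2.54 / 535 ≈ 0.004748 cm
ground = pixel_cm * 50000 / 100 = 2.54 * 50000 / (535 * 100) = 127000 / 53500 ≈ 2.37 m

2.37 m


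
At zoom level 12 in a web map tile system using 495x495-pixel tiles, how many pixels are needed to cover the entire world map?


tiles per axis = 2^12 = 4096
total tiles = 4096^2 = 16777216
pixels per axis = 4096 * 495 = 2027520
total pixels = 2027520^2 = 4110837350400

4110837350400 pixels


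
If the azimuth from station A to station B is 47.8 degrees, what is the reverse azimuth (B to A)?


back azimuth = (47.8 + 180) mod 360 = 227.8 degrees

227.8 degrees


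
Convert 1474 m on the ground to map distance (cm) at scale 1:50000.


map_cm = 1474 * 100 / 50000 = 2.948 cm ≈ 2.95 cm

2.95 cm
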